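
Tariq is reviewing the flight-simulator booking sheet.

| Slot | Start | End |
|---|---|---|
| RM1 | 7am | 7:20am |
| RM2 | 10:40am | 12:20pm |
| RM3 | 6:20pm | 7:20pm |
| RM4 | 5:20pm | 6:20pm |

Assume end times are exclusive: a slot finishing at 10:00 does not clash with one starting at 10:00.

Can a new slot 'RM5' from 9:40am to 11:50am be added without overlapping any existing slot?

No — it overlaps RM2

RM1: ends 7:20am at or before RM5 starts 9:40am → clear.
RM2: starts 10:40am before RM5 ends 11:50am, and ends 12:20pm after RM5 starts 9:40am → overlap.
RM4: starts 5:20pm at or after RM5 ends 11:50am → clear.
RM3: starts 6:20pm at or after RM5 ends 11:50am → clear.
RM5 overlaps RM2.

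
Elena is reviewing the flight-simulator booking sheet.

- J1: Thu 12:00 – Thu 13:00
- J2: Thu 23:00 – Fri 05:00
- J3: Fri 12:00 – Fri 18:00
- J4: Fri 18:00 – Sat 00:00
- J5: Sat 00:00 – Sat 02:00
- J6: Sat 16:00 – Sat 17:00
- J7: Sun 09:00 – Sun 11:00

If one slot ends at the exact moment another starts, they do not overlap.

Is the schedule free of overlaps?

Yes

Two intervals overlap when each starts before the other ends.
Sorted by start: J1, J2, J3, J4, J5, J6, J7.
J2 starts after J1 ends; J1 is clear from here.
J3 starts after J2 ends; J2 is clear from here.
J4 starts exactly when J3 ends (back-to-back, no overlap); J3 is clear from here.
J5 starts exactly when J4 ends (back-to-back, no overlap); J4 is clear from here.
J6 starts after J5 ends; J5 is clear from here.
J7 starts after J6 ends.
Every pair is clear; the schedule has no overlaps.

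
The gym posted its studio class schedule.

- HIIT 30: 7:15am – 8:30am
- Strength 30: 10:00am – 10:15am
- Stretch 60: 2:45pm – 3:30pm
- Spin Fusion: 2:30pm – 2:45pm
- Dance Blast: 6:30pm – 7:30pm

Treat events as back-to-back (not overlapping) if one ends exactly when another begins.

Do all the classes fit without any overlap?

Sorted by start: HIIT 30, Strength 30, Spin Fusion, Stretch 60, Dance Blast.
Strength 30 starts after HIIT 30 ends; HIIT 30 is clear from here.
Spin Fusion starts after Strength 30 ends; Strength 30 is clear from here.
Stretch 60 starts exactly when Spin Fusion ends (back-to-back, no overlap); Spin Fusion is clear from here.
Dance Blast starts after Stretch 60 ends.
Every pair is clear; the schedule has no overlaps.

Yes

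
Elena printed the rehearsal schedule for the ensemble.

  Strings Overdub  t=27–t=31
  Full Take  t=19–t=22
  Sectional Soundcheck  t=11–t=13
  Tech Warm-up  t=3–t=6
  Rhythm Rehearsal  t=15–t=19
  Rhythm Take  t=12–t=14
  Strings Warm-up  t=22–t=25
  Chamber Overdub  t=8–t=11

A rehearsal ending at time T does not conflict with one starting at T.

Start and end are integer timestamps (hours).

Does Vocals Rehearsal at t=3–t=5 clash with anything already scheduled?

Tech Warm-up: starts t=3 before Vocals Rehearsal ends t=5, and ends t=6 after Vocals Rehearsal starts t=3 → overlap.
Chamber Overdub: starts t=8 at or after Vocals Rehearsal ends t=5 → clear.
Sectional Soundcheck: starts t=11 at or after Vocals Rehearsal ends t=5 → clear.
Rhythm Take: starts t=12 at or after Vocals Rehearsal ends t=5 → clear.
Rhythm Rehearsal: starts t=15 at or after Vocals Rehearsal ends t=5 → clear.
Full Take: starts t=19 at or after Vocals Rehearsal ends t=5 → clear.
Strings Warm-up: starts t=22 at or after Vocals Rehearsal ends t=5 → clear.
Strings Overdub: starts t=27 at or after Vocals Rehearsal ends t=5 → clear.
Vocals Rehearsal overlaps Tech Warm-up.

Yes — it overlaps Tech Warm-up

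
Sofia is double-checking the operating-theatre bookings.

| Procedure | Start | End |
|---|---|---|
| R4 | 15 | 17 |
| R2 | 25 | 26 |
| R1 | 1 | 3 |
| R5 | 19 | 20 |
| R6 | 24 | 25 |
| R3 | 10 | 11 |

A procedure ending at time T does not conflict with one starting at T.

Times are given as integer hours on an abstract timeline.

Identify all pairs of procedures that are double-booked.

no overlapping pairs

Sorted by start: R1, R3, R4, R5, R6, R2.
R3 starts after R1 ends, so R1 has no further overlaps.
R4 starts after R3 ends, so R3 has no further overlaps.
R5 starts after R4 ends, so R4 has no further overlaps.
R6 starts after R5 ends, so R5 has no further overlaps.
R2 starts exactly when R6 ends (back-to-back, no overlap).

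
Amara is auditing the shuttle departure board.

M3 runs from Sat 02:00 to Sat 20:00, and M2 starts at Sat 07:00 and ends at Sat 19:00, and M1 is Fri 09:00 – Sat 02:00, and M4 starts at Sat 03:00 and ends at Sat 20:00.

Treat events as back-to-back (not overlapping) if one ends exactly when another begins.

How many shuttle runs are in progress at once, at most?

Sort all start/end points and keep a running count:
Fri 09:00 start M1 → 1
Sat 02:00 end M1 → 0
Sat 02:00 start M3 → 1
Sat 03:00 start M4 → 2
Sat 07:00 start M2 → 3
Sat 19:00 end M2 → 2
Sat 20:00 end M3 → 1
Sat 20:00 end M4 → 0
Peak is 3, at Sat 07:00 (M2, M3, M4).

3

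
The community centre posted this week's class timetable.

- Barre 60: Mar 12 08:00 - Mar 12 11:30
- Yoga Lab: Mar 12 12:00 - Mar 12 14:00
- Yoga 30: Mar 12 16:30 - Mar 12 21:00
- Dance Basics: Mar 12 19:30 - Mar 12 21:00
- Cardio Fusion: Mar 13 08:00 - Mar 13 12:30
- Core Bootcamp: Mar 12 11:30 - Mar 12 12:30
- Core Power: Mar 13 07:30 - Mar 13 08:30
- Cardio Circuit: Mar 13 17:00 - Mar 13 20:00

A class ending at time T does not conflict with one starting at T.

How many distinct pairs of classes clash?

Check each pair: they overlap iff neither finishes before the other starts.
Sorted by start: Barre 60, Core Bootcamp, Yoga Lab, Yoga 30, Dance Basics, Core Power, Cardio Fusion, Cardio Circuit.
Core Bootcamp starts exactly when Barre 60 ends (back-to-back, no overlap) — done with Barre 60.
Yoga Lab starts before Core Bootcamp ends → Core Bootcamp and Yoga Lab overlap.
Yoga 30 starts after Core Bootcamp ends — done with Core Bootcamp.
Yoga 30 starts after Yoga Lab ends — done with Yoga Lab.
Dance Basics starts before Yoga 30 ends → Yoga 30 and Dance Basics overlap.
Core Power starts after Yoga 30 ends — done with Yoga 30.
Core Power starts after Dance Basics ends — done with Dance Basics.
Cardio Fusion starts before Core Power ends → Core Power and Cardio Fusion overlap.
Cardio Circuit starts after Core Power ends.
Cardio Circuit starts after Cardio Fusion ends.
Overlapping pairs: Cardio Fusion & Core Power, Core Bootcamp & Yoga Lab, Dance Basics & Yoga 30 — 3 in total.

3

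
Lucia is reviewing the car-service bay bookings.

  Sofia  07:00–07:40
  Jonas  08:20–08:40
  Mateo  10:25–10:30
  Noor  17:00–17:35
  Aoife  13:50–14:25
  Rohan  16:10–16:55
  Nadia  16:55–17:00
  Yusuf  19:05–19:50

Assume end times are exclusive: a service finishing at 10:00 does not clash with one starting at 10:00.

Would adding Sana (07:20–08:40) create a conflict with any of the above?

Yes — it overlaps Jonas, Sofia

Sofia: starts 07:00 before Sana ends 08:40, and ends 07:40 after Sana starts 07:20 → overlap.
Jonas: starts 08:20 before Sana ends 08:40, and ends 08:40 after Sana starts 07:20 → overlap.
Mateo: starts 10:25 at or after Sana ends 08:40 → clear.
Aoife: starts 13:50 at or after Sana ends 08:40 → clear.
Rohan: starts 16:10 at or after Sana ends 08:40 → clear.
Nadia: starts 16:55 at or after Sana ends 08:40 → clear.
Noor: starts 17:00 at or after Sana ends 08:40 → clear.
Yusuf: starts 19:05 at or after Sana ends 08:40 → clear.
Sana overlaps Sofia, Jonas.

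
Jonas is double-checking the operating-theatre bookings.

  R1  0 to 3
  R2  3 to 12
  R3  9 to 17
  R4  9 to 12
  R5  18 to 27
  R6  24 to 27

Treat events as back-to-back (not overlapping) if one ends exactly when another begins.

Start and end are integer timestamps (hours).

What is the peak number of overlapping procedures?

3

Sort all start/end points and keep a running count:
0 start R1 → 1
3 end R1 → 0
3 start R2 → 1
9 start R3 → 2
9 start R4 → 3
12 end R2 → 2
12 end R4 → 1
17 end R3 → 0
18 start R5 → 1
24 start R6 → 2
27 end R5 → 1
27 end R6 → 0
Peak is 3, at 9 (R2, R3, R4).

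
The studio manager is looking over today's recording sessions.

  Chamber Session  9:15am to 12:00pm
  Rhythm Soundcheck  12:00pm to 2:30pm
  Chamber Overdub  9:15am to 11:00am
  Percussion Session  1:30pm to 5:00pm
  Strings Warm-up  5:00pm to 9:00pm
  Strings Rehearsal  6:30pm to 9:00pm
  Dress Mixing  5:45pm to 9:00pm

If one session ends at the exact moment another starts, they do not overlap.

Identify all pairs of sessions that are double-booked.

Chamber Overdub & Chamber Session, Dress Mixing & Strings Rehearsal, Dress Mixing & Strings Warm-up, Percussion Session & Rhythm Soundcheck, Strings Rehearsal & Strings Warm-up

Two intervals overlap when each starts before the other ends.
Sorted by start: Chamber Session, Chamber Overdub, Rhythm Soundcheck, Percussion Session, Strings Warm-up, Dress Mixing, Strings Rehearsal.
Chamber Overdub starts before Chamber Session ends → Chamber Session and Chamber Overdub overlap.
Rhythm Soundcheck starts exactly when Chamber Session ends (back-to-back, no overlap), so Chamber Session has no further overlaps.
Rhythm Soundcheck starts after Chamber Overdub ends, so Chamber Overdub has no further overlaps.
Percussion Session starts before Rhythm Soundcheck ends → Rhythm Soundcheck and Percussion Session overlap.
Strings Warm-up starts after Rhythm Soundcheck ends, so Rhythm Soundcheck has no further overlaps.
Strings Warm-up starts exactly when Percussion Session ends (back-to-back, no overlap), so Percussion Session has no further overlaps.
Dress Mixing starts before Strings Warm-up ends → Strings Warm-up and Dress Mixing overlap.
Strings Rehearsal starts before Strings Warm-up ends → Strings Warm-up and Strings Rehearsal overlap.
Strings Rehearsal starts before Dress Mixing ends → Dress Mixing and Strings Rehearsal overlap.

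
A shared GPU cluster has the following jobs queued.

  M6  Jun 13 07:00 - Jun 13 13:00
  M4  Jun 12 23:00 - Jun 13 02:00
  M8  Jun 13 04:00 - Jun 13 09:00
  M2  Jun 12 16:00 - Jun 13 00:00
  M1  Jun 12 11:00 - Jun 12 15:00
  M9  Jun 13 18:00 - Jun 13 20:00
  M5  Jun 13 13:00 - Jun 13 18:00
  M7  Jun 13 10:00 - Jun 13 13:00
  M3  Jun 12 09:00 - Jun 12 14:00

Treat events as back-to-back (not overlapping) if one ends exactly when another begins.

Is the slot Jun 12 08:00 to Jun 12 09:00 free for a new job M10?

Yes — the slot is free

M3: starts Jun 12 09:00 at or after M10 ends Jun 12 09:00 → clear.
M1: starts Jun 12 11:00 at or after M10 ends Jun 12 09:00 → clear.
M2: starts Jun 12 16:00 at or after M10 ends Jun 12 09:00 → clear.
M4: starts Jun 12 23:00 at or after M10 ends Jun 12 09:00 → clear.
M8: starts Jun 13 04:00 at or after M10 ends Jun 12 09:00 → clear.
M6: starts Jun 13 07:00 at or after M10 ends Jun 12 09:00 → clear.
M7: starts Jun 13 10:00 at or after M10 ends Jun 12 09:00 → clear.
M5: starts Jun 13 13:00 at or after M10 ends Jun 12 09:00 → clear.
M9: starts Jun 13 18:00 at or after M10 ends Jun 12 09:00 → clear.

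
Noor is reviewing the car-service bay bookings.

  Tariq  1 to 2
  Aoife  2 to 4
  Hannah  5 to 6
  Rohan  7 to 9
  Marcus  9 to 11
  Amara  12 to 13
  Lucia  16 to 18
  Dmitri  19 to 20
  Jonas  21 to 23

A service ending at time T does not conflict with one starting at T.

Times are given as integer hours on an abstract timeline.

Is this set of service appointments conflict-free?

Yes

Two intervals overlap when each starts before the other ends.
Sorted by start: Tariq, Aoife, Hannah, Rohan, Marcus, Amara, Lucia, Dmitri, Jonas.
Aoife starts exactly when Tariq ends (back-to-back, no overlap) — done with Tariq.
Hannah starts after Aoife ends — done with Aoife.
Rohan starts after Hannah ends — done with Hannah.
Marcus starts exactly when Rohan ends (back-to-back, no overlap) — done with Rohan.
Amara starts after Marcus ends — done with Marcus.
Lucia starts after Amara ends — done with Amara.
Dmitri starts after Lucia ends — done with Lucia.
Jonas starts after Dmitri ends.
Every pair is clear; the schedule has no overlaps.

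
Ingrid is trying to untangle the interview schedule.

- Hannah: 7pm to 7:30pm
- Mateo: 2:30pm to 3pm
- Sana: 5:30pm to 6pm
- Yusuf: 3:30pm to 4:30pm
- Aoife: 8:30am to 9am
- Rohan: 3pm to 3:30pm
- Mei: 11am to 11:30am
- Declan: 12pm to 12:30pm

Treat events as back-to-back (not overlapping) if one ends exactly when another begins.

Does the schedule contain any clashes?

Check each pair: they overlap iff neither finishes before the other starts.
Sorted by start: Aoife, Mei, Declan, Mateo, Rohan, Yusuf, Sana, Hannah.
Mei starts after Aoife ends, so Aoife has no further overlaps.
Declan starts after Mei ends, so Mei has no further overlaps.
Mateo starts after Declan ends, so Declan has no further overlaps.
Rohan starts exactly when Mateo ends (back-to-back, no overlap), so Mateo has no further overlaps.
Yusuf starts exactly when Rohan ends (back-to-back, no overlap), so Rohan has no further overlaps.
Sana starts after Yusuf ends, so Yusuf has no further overlaps.
Hannah starts after Sana ends.
Every pair is clear; the schedule has no overlaps.

No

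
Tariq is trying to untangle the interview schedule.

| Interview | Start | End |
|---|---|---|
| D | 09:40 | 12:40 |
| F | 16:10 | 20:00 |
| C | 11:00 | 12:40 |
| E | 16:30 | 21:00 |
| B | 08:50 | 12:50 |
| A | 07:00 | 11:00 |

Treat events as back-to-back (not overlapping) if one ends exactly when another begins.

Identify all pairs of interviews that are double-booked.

A & B, A & D, B & C, B & D, C & D, E & F

Sorted by start: A, B, D, C, F, E.
B starts before A ends → A and B overlap.
D starts before A ends → A and D overlap.
C starts exactly when A ends (back-to-back, no overlap); A is clear from here.
D starts before B ends → B and D overlap.
C starts before B ends → B and C overlap.
F starts after B ends; B is clear from here.
C starts before D ends → D and C overlap.
F starts after D ends; D is clear from here.
F starts after C ends; C is clear from here.
E starts before F ends → F and E overlap.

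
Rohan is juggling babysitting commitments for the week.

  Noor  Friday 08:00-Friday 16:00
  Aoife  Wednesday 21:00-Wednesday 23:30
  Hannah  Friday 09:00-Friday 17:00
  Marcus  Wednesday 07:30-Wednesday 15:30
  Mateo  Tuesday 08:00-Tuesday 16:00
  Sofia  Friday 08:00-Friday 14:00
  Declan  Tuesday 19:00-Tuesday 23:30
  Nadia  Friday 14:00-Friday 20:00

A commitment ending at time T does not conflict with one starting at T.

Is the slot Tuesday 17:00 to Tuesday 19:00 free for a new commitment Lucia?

Yes — the slot is free

Mateo: ends Tuesday 16:00 at or before Lucia starts Tuesday 17:00 → clear.
Declan: starts Tuesday 19:00 at or after Lucia ends Tuesday 19:00 → clear.
Marcus: starts Wednesday 07:30 at or after Lucia ends Tuesday 19:00 → clear.
Aoife: starts Wednesday 21:00 at or after Lucia ends Tuesday 19:00 → clear.
Sofia: starts Friday 08:00 at or after Lucia ends Tuesday 19:00 → clear.
Noor: starts Friday 08:00 at or after Lucia ends Tuesday 19:00 → clear.
Hannah: starts Friday 09:00 at or after Lucia ends Tuesday 19:00 → clear.
Nadia: starts Friday 14:00 at or after Lucia ends Tuesday 19:00 → clear.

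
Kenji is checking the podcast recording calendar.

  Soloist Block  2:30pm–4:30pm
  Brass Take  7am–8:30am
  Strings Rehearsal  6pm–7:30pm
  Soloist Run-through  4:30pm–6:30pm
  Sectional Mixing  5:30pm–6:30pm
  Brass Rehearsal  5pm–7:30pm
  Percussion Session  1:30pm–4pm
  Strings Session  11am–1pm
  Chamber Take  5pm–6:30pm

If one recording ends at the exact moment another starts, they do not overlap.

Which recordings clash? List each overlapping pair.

Sorted by start: Brass Take, Strings Session, Percussion Session, Soloist Block, Soloist Run-through, Chamber Take, Brass Rehearsal, Sectional Mixing, Strings Rehearsal.
Strings Session starts after Brass Take ends; Brass Take is clear from here.
Percussion Session starts after Strings Session ends; Strings Session is clear from here.
Soloist Block starts before Percussion Session ends → Percussion Session and Soloist Block overlap.
Soloist Run-through starts after Percussion Session ends; Percussion Session is clear from here.
Soloist Run-through starts exactly when Soloist Block ends (back-to-back, no overlap); Soloist Block is clear from here.
Chamber Take starts before Soloist Run-through ends → Soloist Run-through and Chamber Take overlap.
Brass Rehearsal starts before Soloist Run-through ends → Soloist Run-through and Brass Rehearsal overlap.
Sectional Mixing starts before Soloist Run-through ends → Soloist Run-through and Sectional Mixing overlap.
Strings Rehearsal starts before Soloist Run-through ends → Soloist Run-through and Strings Rehearsal overlap.
Brass Rehearsal starts before Chamber Take ends → Chamber Take and Brass Rehearsal overlap.
Sectional Mixing starts before Chamber Take ends → Chamber Take and Sectional Mixing overlap.
Strings Rehearsal starts before Chamber Take ends → Chamber Take and Strings Rehearsal overlap.
Sectional Mixing starts before Brass Rehearsal ends → Brass Rehearsal and Sectional Mixing overlap.
Strings Rehearsal starts before Brass Rehearsal ends → Brass Rehearsal and Strings Rehearsal overlap.
Strings Rehearsal starts before Sectional Mixing ends → Sectional Mixing and Strings Rehearsal overlap.

Brass Rehearsal & Chamber Take, Brass Rehearsal & Sectional Mixing, Brass Rehearsal & Soloist Run-through, Brass Rehearsal & Strings Rehearsal, Chamber Take & Sectional Mixing, Chamber Take & Soloist Run-through, Chamber Take & Strings Rehearsal, Percussion Session & Soloist Block, Sectional Mixing & Soloist Run-through, Sectional Mixing & Strings Rehearsal, Soloist Run-through & Strings Rehearsal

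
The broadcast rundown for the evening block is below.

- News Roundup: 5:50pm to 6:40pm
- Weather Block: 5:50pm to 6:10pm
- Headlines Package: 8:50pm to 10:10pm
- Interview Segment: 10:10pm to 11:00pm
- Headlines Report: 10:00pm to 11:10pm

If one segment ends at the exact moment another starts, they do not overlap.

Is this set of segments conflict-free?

No

Sorted by start: News Roundup, Weather Block, Headlines Package, Headlines Report, Interview Segment.
Weather Block starts before News Roundup ends → News Roundup and Weather Block overlap.
That's a conflict, so the schedule is not conflict-free.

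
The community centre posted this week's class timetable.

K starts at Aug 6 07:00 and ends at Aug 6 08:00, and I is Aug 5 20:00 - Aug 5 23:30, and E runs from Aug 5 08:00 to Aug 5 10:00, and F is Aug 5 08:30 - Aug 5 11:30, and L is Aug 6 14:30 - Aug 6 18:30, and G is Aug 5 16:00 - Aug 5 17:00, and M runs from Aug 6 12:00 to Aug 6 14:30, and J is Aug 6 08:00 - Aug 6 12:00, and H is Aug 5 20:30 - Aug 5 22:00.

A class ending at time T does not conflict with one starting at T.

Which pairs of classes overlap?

E & F, H & I

Sorted by start: E, F, G, I, H, K, J, M, L.
F starts before E ends → E and F overlap.
G starts after E ends; E is clear from here.
G starts after F ends; F is clear from here.
I starts after G ends; G is clear from here.
H starts before I ends → I and H overlap.
K starts after I ends; I is clear from here.
K starts after H ends; H is clear from here.
J starts exactly when K ends (back-to-back, no overlap); K is clear from here.
M starts exactly when J ends (back-to-back, no overlap); J is clear from here.
L starts exactly when M ends (back-to-back, no overlap).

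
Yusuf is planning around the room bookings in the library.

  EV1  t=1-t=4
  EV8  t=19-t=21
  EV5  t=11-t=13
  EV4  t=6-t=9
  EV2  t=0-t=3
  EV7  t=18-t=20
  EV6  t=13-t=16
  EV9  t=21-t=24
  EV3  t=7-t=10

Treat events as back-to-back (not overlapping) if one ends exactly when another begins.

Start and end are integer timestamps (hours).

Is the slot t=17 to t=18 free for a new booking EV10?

EV2: ends t=3 at or before EV10 starts t=17 → clear.
EV1: ends t=4 at or before EV10 starts t=17 → clear.
EV4: ends t=9 at or before EV10 starts t=17 → clear.
EV3: ends t=10 at or before EV10 starts t=17 → clear.
EV5: ends t=13 at or before EV10 starts t=17 → clear.
EV6: ends t=16 at or before EV10 starts t=17 → clear.
EV7: starts t=18 at or after EV10 ends t=18 → clear.
EV8: starts t=19 at or after EV10 ends t=18 → clear.
EV9: starts t=21 at or after EV10 ends t=18 → clear.

Yes — the slot is free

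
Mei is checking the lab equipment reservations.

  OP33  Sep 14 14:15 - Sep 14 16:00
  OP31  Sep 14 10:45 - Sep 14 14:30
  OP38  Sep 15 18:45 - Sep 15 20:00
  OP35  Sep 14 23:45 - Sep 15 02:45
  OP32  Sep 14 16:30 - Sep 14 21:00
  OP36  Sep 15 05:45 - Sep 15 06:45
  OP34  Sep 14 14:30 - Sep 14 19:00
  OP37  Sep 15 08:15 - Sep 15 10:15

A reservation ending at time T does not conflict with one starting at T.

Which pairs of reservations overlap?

Sorted by start: OP31, OP33, OP34, OP32, OP35, OP36, OP37, OP38.
OP33 starts before OP31 ends → OP31 and OP33 overlap.
OP34 starts exactly when OP31 ends (back-to-back, no overlap), so nothing later overlaps OP31 either.
OP34 starts before OP33 ends → OP33 and OP34 overlap.
OP32 starts after OP33 ends, so nothing later overlaps OP33 either.
OP32 starts before OP34 ends → OP34 and OP32 overlap.
OP35 starts after OP34 ends, so nothing later overlaps OP34 either.
OP35 starts after OP32 ends, so nothing later overlaps OP32 either.
OP36 starts after OP35 ends, so nothing later overlaps OP35 either.
OP37 starts after OP36 ends, so nothing later overlaps OP36 either.
OP38 starts after OP37 ends.

OP31 & OP33, OP32 & OP34, OP33 & OP34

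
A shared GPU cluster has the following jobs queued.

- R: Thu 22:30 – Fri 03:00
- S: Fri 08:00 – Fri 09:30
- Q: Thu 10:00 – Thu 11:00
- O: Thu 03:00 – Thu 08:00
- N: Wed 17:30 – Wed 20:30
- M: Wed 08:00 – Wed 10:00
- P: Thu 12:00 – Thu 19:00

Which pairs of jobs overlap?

no conflicts

Sorted by start: M, N, O, Q, P, R, S.
N starts after M ends — done with M.
O starts after N ends — done with N.
Q starts after O ends — done with O.
P starts after Q ends — done with Q.
R starts after P ends — done with P.
S starts after R ends.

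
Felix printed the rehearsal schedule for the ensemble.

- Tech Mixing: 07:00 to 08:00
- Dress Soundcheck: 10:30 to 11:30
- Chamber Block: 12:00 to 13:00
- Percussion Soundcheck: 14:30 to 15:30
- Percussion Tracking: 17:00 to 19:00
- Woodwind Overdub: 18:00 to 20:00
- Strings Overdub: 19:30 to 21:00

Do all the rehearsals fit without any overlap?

No

Sorted by start: Tech Mixing, Dress Soundcheck, Chamber Block, Percussion Soundcheck, Percussion Tracking, Woodwind Overdub, Strings Overdub.
Dress Soundcheck starts after Tech Mixing ends, so nothing later overlaps Tech Mixing either.
Chamber Block starts after Dress Soundcheck ends, so nothing later overlaps Dress Soundcheck either.
Percussion Soundcheck starts after Chamber Block ends, so nothing later overlaps Chamber Block either.
Percussion Tracking starts after Percussion Soundcheck ends, so nothing later overlaps Percussion Soundcheck either.
Woodwind Overdub starts before Percussion Tracking ends → Percussion Tracking and Woodwind Overdub overlap.
That's a conflict, so the schedule is not conflict-free.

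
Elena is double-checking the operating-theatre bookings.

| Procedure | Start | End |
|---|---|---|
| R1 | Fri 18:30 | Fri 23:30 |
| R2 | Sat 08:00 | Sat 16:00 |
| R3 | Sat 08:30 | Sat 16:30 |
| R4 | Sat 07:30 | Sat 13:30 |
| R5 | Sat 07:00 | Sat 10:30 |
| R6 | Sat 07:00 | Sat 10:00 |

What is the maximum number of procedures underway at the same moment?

Sort all start/end points and keep a running count:
Fri 18:30 start R1 → 1
Fri 23:30 end R1 → 0
Sat 07:00 start R5 → 1
Sat 07:00 start R6 → 2
Sat 07:30 start R4 → 3
Sat 08:00 start R2 → 4
Sat 08:30 start R3 → 5
Sat 10:00 end R6 → 4
Sat 10:30 end R5 → 3
Sat 13:30 end R4 → 2
Sat 16:00 end R2 → 1
Sat 16:30 end R3 → 0
Peak is 5, at Sat 08:30 (R2, R3, R4, R5, R6).

5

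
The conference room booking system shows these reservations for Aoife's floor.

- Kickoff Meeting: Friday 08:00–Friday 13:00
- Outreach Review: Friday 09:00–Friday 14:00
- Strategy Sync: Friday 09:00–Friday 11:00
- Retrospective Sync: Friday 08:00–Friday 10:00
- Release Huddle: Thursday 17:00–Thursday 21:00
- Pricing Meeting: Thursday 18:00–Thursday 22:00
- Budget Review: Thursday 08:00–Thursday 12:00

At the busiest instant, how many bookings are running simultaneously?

Walk through starts and ends in time order (an end at T is processed before a start at T):
Thursday 08:00 start Budget Review → 1
Thursday 12:00 end Budget Review → 0
Thursday 17:00 start Release Huddle → 1
Thursday 18:00 start Pricing Meeting → 2
Thursday 21:00 end Release Huddle → 1
Thursday 22:00 end Pricing Meeting → 0
Friday 08:00 start Kickoff Meeting → 1
Friday 08:00 start Retrospective Sync → 2
Friday 09:00 start Outreach Review → 3
Friday 09:00 start Strategy Sync → 4
Friday 10:00 end Retrospective Sync → 3
Friday 11:00 end Strategy Sync → 2
Friday 13:00 end Kickoff Meeting → 1
Friday 14:00 end Outreach Review → 0
Peak is 4, at Friday 09:00 (Kickoff Meeting, Outreach Review, Retrospective Sync, Strategy Sync).

4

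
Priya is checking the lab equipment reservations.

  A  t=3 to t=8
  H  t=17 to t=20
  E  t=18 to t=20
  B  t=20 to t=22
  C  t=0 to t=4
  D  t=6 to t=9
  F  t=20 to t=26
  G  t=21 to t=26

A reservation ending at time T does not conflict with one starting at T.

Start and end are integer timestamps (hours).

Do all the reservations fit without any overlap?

Two intervals overlap when each starts before the other ends.
Sorted by start: C, A, D, H, E, B, F, G.
A starts before C ends → C and A overlap.
That's a conflict, so the schedule is not conflict-free.

No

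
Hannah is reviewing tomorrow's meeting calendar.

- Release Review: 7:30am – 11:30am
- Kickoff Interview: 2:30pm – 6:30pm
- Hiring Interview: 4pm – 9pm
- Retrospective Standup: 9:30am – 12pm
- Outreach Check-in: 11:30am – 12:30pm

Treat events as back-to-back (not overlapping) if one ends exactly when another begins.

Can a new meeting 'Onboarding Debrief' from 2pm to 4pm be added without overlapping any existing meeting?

No — it overlaps Kickoff Interview

Release Review: ends 11:30am at or before Onboarding Debrief starts 2pm → clear.
Retrospective Standup: ends 12pm at or before Onboarding Debrief starts 2pm → clear.
Outreach Check-in: ends 12:30pm at or before Onboarding Debrief starts 2pm → clear.
Kickoff Interview: starts 2:30pm before Onboarding Debrief ends 4pm, and ends 6:30pm after Onboarding Debrief starts 2pm → overlap.
Hiring Interview: starts 4pm at or after Onboarding Debrief ends 4pm → clear.
Onboarding Debrief overlaps Kickoff Interview.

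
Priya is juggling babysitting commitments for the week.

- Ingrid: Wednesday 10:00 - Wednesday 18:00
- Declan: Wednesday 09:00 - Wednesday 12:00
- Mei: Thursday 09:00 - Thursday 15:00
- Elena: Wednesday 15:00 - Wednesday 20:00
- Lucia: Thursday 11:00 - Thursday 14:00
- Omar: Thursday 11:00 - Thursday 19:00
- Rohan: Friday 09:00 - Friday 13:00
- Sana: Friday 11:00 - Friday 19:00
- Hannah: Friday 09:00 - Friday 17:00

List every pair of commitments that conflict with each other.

Declan & Ingrid, Elena & Ingrid, Hannah & Rohan, Hannah & Sana, Lucia & Mei, Lucia & Omar, Mei & Omar, Rohan & Sana

Two intervals overlap when each starts before the other ends.
Sorted by start: Declan, Ingrid, Elena, Mei, Lucia, Omar, Rohan, Hannah, Sana.
Ingrid starts before Declan ends → Declan and Ingrid overlap.
Elena starts after Declan ends, so Declan has no further overlaps.
Elena starts before Ingrid ends → Ingrid and Elena overlap.
Mei starts after Ingrid ends, so Ingrid has no further overlaps.
Mei starts after Elena ends, so Elena has no further overlaps.
Lucia starts before Mei ends → Mei and Lucia overlap.
Omar starts before Mei ends → Mei and Omar overlap.
Rohan starts after Mei ends, so Mei has no further overlaps.
Omar starts before Lucia ends → Lucia and Omar overlap.
Rohan starts after Lucia ends, so Lucia has no further overlaps.
Rohan starts after Omar ends, so Omar has no further overlaps.
Hannah starts before Rohan ends → Rohan and Hannah overlap.
Sana starts before Rohan ends → Rohan and Sana overlap.
Sana starts before Hannah ends → Hannah and Sana overlap.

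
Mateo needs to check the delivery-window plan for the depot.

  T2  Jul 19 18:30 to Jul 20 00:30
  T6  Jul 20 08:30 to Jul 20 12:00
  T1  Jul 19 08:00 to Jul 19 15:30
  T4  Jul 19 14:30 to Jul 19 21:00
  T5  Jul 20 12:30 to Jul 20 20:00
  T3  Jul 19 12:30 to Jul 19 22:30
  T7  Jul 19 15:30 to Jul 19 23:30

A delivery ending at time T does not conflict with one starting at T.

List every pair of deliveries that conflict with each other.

Check each pair: they overlap iff neither finishes before the other starts.
Sorted by start: T1, T3, T4, T7, T2, T6, T5.
T3 starts before T1 ends → T1 and T3 overlap.
T4 starts before T1 ends → T1 and T4 overlap.
T7 starts exactly when T1 ends (back-to-back, no overlap), so nothing later overlaps T1 either.
T4 starts before T3 ends → T3 and T4 overlap.
T7 starts before T3 ends → T3 and T7 overlap.
T2 starts before T3 ends → T3 and T2 overlap.
T6 starts after T3 ends, so nothing later overlaps T3 either.
T7 starts before T4 ends → T4 and T7 overlap.
T2 starts before T4 ends → T4 and T2 overlap.
T6 starts after T4 ends, so nothing later overlaps T4 either.
T2 starts before T7 ends → T7 and T2 overlap.
T6 starts after T7 ends, so nothing later overlaps T7 either.
T6 starts after T2 ends, so nothing later overlaps T2 either.
T5 starts after T6 ends.

T1 & T3, T1 & T4, T2 & T3, T2 & T4, T2 & T7, T3 & T4, T3 & T7, T4 & T7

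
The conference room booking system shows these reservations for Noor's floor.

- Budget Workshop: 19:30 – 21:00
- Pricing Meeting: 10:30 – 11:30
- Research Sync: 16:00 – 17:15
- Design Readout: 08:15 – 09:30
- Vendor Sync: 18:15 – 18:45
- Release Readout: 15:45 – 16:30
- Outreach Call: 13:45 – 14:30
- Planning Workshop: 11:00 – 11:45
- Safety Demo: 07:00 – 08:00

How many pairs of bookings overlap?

2

Check each pair: they overlap iff neither finishes before the other starts.
Sorted by start: Safety Demo, Design Readout, Pricing Meeting, Planning Workshop, Outreach Call, Release Readout, Research Sync, Vendor Sync, Budget Workshop.
Design Readout starts after Safety Demo ends — done with Safety Demo.
Pricing Meeting starts after Design Readout ends — done with Design Readout.
Planning Workshop starts before Pricing Meeting ends → Pricing Meeting and Planning Workshop overlap.
Outreach Call starts after Pricing Meeting ends — done with Pricing Meeting.
Outreach Call starts after Planning Workshop ends — done with Planning Workshop.
Release Readout starts after Outreach Call ends — done with Outreach Call.
Research Sync starts before Release Readout ends → Release Readout and Research Sync overlap.
Vendor Sync starts after Release Readout ends — done with Release Readout.
Vendor Sync starts after Research Sync ends — done with Research Sync.
Budget Workshop starts after Vendor Sync ends.
Overlapping pairs: Planning Workshop & Pricing Meeting, Release Readout & Research Sync — 2 in total.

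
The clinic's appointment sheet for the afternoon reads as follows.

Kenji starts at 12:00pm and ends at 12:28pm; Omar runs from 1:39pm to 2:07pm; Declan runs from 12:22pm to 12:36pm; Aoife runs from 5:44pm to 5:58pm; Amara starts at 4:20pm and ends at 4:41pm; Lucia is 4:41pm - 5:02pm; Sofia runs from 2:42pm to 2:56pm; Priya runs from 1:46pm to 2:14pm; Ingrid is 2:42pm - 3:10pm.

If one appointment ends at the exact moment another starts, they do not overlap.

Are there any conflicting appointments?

Yes

Sorted by start: Kenji, Declan, Omar, Priya, Ingrid, Sofia, Amara, Lucia, Aoife.
Declan starts before Kenji ends → Kenji and Declan overlap.
That's a conflict, so the schedule is not conflict-free.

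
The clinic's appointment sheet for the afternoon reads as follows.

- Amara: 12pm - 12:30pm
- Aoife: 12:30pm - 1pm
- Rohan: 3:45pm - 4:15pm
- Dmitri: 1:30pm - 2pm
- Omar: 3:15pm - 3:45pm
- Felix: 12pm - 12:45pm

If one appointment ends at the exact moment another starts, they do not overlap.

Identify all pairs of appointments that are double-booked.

Amara & Felix, Aoife & Felix

Sorted by start: Amara, Felix, Aoife, Dmitri, Omar, Rohan.
Felix starts before Amara ends → Amara and Felix overlap.
Aoife starts exactly when Amara ends (back-to-back, no overlap); Amara is clear from here.
Aoife starts before Felix ends → Felix and Aoife overlap.
Dmitri starts after Felix ends; Felix is clear from here.
Dmitri starts after Aoife ends; Aoife is clear from here.
Omar starts after Dmitri ends; Dmitri is clear from here.
Rohan starts exactly when Omar ends (back-to-back, no overlap).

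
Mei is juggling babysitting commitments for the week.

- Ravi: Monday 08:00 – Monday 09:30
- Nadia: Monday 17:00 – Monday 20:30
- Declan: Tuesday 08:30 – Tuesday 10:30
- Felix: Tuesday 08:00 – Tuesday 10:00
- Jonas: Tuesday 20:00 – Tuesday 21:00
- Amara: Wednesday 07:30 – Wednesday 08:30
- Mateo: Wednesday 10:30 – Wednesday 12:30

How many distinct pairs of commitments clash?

1

Check each pair: they overlap iff neither finishes before the other starts.
Sorted by start: Ravi, Nadia, Felix, Declan, Jonas, Amara, Mateo.
Nadia starts after Ravi ends, so nothing later overlaps Ravi either.
Felix starts after Nadia ends, so nothing later overlaps Nadia either.
Declan starts before Felix ends → Felix and Declan overlap.
Jonas starts after Felix ends, so nothing later overlaps Felix either.
Jonas starts after Declan ends, so nothing later overlaps Declan either.
Amara starts after Jonas ends, so nothing later overlaps Jonas either.
Mateo starts after Amara ends.
Overlapping pairs: Declan & Felix — 1 in total.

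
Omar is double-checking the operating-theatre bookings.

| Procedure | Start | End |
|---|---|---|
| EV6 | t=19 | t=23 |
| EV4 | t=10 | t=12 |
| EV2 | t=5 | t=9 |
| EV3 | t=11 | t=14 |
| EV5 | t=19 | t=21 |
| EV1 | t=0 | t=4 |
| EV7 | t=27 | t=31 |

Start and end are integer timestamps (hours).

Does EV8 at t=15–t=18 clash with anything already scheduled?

No — it doesn't clash with anything

EV1: ends t=4 at or before EV8 starts t=15 → clear.
EV2: ends t=9 at or before EV8 starts t=15 → clear.
EV4: ends t=12 at or before EV8 starts t=15 → clear.
EV3: ends t=14 at or before EV8 starts t=15 → clear.
EV5: starts t=19 at or after EV8 ends t=18 → clear.
EV6: starts t=19 at or after EV8 ends t=18 → clear.
EV7: starts t=27 at or after EV8 ends t=18 → clear.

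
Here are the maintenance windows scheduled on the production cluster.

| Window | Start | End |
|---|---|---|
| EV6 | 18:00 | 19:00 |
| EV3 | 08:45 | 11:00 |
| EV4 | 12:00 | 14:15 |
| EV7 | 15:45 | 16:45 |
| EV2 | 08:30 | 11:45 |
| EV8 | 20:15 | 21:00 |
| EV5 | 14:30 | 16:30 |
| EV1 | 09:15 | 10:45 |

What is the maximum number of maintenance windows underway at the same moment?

3

Sweep the timeline, counting +1 at each start and −1 at each end (ends before starts at a tie):
08:30 start EV2 → 1
08:45 start EV3 → 2
09:15 start EV1 → 3
10:45 end EV1 → 2
11:00 end EV3 → 1
11:45 end EV2 → 0
12:00 start EV4 → 1
14:15 end EV4 → 0
14:30 start EV5 → 1
15:45 start EV7 → 2
16:30 end EV5 → 1
16:45 end EV7 → 0
18:00 start EV6 → 1
19:00 end EV6 → 0
20:15 start EV8 → 1
21:00 end EV8 → 0
Peak is 3, at 09:15 (EV1, EV2, EV3).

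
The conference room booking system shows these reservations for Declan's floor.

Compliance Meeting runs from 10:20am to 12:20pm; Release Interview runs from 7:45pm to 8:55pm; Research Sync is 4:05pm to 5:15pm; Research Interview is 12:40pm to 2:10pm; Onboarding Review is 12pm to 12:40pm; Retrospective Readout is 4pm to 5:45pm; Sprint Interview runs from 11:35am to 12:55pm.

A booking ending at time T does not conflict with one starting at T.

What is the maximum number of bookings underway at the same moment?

3

Sweep the timeline, counting +1 at each start and −1 at each end (ends before starts at a tie):
10:20am start Compliance Meeting → 1
11:35am start Sprint Interview → 2
12pm start Onboarding Review → 3
12:20pm end Compliance Meeting → 2
12:40pm end Onboarding Review → 1
12:40pm start Research Interview → 2
12:55pm end Sprint Interview → 1
2:10pm end Research Interview → 0
4pm start Retrospective Readout → 1
4:05pm start Research Sync → 2
5:15pm end Research Sync → 1
5:45pm end Retrospective Readout → 0
7:45pm start Release Interview → 1
8:55pm end Release Interview → 0
Peak is 3, at 12pm (Compliance Meeting, Onboarding Review, Sprint Interview).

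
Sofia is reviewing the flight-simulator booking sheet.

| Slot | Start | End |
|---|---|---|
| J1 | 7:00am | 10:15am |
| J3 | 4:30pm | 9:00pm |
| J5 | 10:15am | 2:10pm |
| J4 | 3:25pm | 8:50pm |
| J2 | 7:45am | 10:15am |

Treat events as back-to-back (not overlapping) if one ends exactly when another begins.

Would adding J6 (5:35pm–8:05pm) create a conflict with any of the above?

Yes — it overlaps J3, J4

J1: ends 10:15am at or before J6 starts 5:35pm → clear.
J2: ends 10:15am at or before J6 starts 5:35pm → clear.
J5: ends 2:10pm at or before J6 starts 5:35pm → clear.
J4: starts 3:25pm before J6 ends 8:05pm, and ends 8:50pm after J6 starts 5:35pm → overlap.
J3: starts 4:30pm before J6 ends 8:05pm, and ends 9:00pm after J6 starts 5:35pm → overlap.
J6 overlaps J3, J4.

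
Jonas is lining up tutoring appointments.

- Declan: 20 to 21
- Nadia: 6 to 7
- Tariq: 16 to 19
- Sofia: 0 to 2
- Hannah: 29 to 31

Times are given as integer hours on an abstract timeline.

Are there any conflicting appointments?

No

Sorted by start: Sofia, Nadia, Tariq, Declan, Hannah.
Nadia starts after Sofia ends, so nothing later overlaps Sofia either.
Tariq starts after Nadia ends, so nothing later overlaps Nadia either.
Declan starts after Tariq ends, so nothing later overlaps Tariq either.
Hannah starts after Declan ends.
Every pair is clear; the schedule has no overlaps.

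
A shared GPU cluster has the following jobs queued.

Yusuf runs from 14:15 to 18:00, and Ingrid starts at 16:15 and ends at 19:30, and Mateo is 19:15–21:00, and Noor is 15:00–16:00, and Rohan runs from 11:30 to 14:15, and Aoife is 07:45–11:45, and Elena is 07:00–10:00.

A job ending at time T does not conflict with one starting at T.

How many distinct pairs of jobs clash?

Two intervals overlap when each starts before the other ends.
Sorted by start: Elena, Aoife, Rohan, Yusuf, Noor, Ingrid, Mateo.
Aoife starts before Elena ends → Elena and Aoife overlap.
Rohan starts after Elena ends, so nothing later overlaps Elena either.
Rohan starts before Aoife ends → Aoife and Rohan overlap.
Yusuf starts after Aoife ends, so nothing later overlaps Aoife either.
Yusuf starts exactly when Rohan ends (back-to-back, no overlap), so nothing later overlaps Rohan either.
Noor starts before Yusuf ends → Yusuf and Noor overlap.
Ingrid starts before Yusuf ends → Yusuf and Ingrid overlap.
Mateo starts after Yusuf ends.
Ingrid starts after Noor ends, so nothing later overlaps Noor either.
Mateo starts before Ingrid ends → Ingrid and Mateo overlap.
Overlapping pairs: Aoife & Elena, Aoife & Rohan, Ingrid & Mateo, Ingrid & Yusuf, Noor & Yusuf — 5 in total.

5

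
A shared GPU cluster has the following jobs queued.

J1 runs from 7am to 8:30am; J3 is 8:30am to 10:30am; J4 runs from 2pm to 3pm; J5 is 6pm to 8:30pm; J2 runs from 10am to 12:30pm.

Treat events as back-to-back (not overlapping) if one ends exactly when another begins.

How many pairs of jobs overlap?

1

Sorted by start: J1, J3, J2, J4, J5.
J3 starts exactly when J1 ends (back-to-back, no overlap), so nothing later overlaps J1 either.
J2 starts before J3 ends → J3 and J2 overlap.
J4 starts after J3 ends, so nothing later overlaps J3 either.
J4 starts after J2 ends, so nothing later overlaps J2 either.
J5 starts after J4 ends.
Overlapping pairs: J2 & J3 — 1 in total.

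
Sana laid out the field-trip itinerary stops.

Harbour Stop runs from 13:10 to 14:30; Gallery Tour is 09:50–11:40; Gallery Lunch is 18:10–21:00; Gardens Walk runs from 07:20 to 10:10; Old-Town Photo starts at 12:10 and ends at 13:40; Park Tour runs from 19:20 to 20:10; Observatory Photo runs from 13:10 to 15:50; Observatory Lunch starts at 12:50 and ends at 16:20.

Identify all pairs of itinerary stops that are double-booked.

Gallery Lunch & Park Tour, Gallery Tour & Gardens Walk, Harbour Stop & Observatory Lunch, Harbour Stop & Observatory Photo, Harbour Stop & Old-Town Photo, Observatory Lunch & Observatory Photo, Observatory Lunch & Old-Town Photo, Observatory Photo & Old-Town Photo

Two intervals overlap when each starts before the other ends.
Sorted by start: Gardens Walk, Gallery Tour, Old-Town Photo, Observatory Lunch, Observatory Photo, Harbour Stop, Gallery Lunch, Park Tour.
Gallery Tour starts before Gardens Walk ends → Gardens Walk and Gallery Tour overlap.
Old-Town Photo starts after Gardens Walk ends; Gardens Walk is clear from here.
Old-Town Photo starts after Gallery Tour ends; Gallery Tour is clear from here.
Observatory Lunch starts before Old-Town Photo ends → Old-Town Photo and Observatory Lunch overlap.
Observatory Photo starts before Old-Town Photo ends → Old-Town Photo and Observatory Photo overlap.
Harbour Stop starts before Old-Town Photo ends → Old-Town Photo and Harbour Stop overlap.
Gallery Lunch starts after Old-Town Photo ends; Old-Town Photo is clear from here.
Observatory Photo starts before Observatory Lunch ends → Observatory Lunch and Observatory Photo overlap.
Harbour Stop starts before Observatory Lunch ends → Observatory Lunch and Harbour Stop overlap.
Gallery Lunch starts after Observatory Lunch ends; Observatory Lunch is clear from here.
Harbour Stop starts before Observatory Photo ends → Observatory Photo and Harbour Stop overlap.
Gallery Lunch starts after Observatory Photo ends; Observatory Photo is clear from here.
Gallery Lunch starts after Harbour Stop ends; Harbour Stop is clear from here.
Park Tour starts before Gallery Lunch ends → Gallery Lunch and Park Tour overlap.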